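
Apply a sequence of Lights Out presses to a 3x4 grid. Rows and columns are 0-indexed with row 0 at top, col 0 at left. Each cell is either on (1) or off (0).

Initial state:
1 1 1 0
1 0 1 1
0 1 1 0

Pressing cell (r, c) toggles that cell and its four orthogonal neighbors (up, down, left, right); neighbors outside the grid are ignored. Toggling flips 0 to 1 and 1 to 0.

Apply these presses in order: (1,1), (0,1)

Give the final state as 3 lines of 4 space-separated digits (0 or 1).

Answer: 0 1 0 0
0 0 0 1
0 0 1 0

Derivation:
After press 1 at (1,1):
1 0 1 0
0 1 0 1
0 0 1 0

After press 2 at (0,1):
0 1 0 0
0 0 0 1
0 0 1 0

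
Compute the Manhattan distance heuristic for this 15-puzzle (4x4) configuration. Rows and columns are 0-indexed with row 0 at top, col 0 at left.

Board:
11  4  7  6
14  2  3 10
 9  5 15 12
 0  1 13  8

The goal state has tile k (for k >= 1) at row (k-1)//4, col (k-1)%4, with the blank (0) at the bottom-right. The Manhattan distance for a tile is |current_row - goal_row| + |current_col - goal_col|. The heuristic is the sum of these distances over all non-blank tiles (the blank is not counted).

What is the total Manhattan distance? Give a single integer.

Tile 11: at (0,0), goal (2,2), distance |0-2|+|0-2| = 4
Tile 4: at (0,1), goal (0,3), distance |0-0|+|1-3| = 2
Tile 7: at (0,2), goal (1,2), distance |0-1|+|2-2| = 1
Tile 6: at (0,3), goal (1,1), distance |0-1|+|3-1| = 3
Tile 14: at (1,0), goal (3,1), distance |1-3|+|0-1| = 3
Tile 2: at (1,1), goal (0,1), distance |1-0|+|1-1| = 1
Tile 3: at (1,2), goal (0,2), distance |1-0|+|2-2| = 1
Tile 10: at (1,3), goal (2,1), distance |1-2|+|3-1| = 3
Tile 9: at (2,0), goal (2,0), distance |2-2|+|0-0| = 0
Tile 5: at (2,1), goal (1,0), distance |2-1|+|1-0| = 2
Tile 15: at (2,2), goal (3,2), distance |2-3|+|2-2| = 1
Tile 12: at (2,3), goal (2,3), distance |2-2|+|3-3| = 0
Tile 1: at (3,1), goal (0,0), distance |3-0|+|1-0| = 4
Tile 13: at (3,2), goal (3,0), distance |3-3|+|2-0| = 2
Tile 8: at (3,3), goal (1,3), distance |3-1|+|3-3| = 2
Sum: 4 + 2 + 1 + 3 + 3 + 1 + 1 + 3 + 0 + 2 + 1 + 0 + 4 + 2 + 2 = 29

Answer: 29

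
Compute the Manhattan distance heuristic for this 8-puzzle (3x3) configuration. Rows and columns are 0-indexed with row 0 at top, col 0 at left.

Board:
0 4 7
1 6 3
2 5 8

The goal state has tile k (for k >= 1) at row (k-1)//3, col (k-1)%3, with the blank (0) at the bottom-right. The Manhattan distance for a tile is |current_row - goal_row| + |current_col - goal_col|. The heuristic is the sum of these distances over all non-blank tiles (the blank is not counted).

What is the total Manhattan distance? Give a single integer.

Tile 4: (0,1)->(1,0) = 2
Tile 7: (0,2)->(2,0) = 4
Tile 1: (1,0)->(0,0) = 1
Tile 6: (1,1)->(1,2) = 1
Tile 3: (1,2)->(0,2) = 1
Tile 2: (2,0)->(0,1) = 3
Tile 5: (2,1)->(1,1) = 1
Tile 8: (2,2)->(2,1) = 1
Sum: 2 + 4 + 1 + 1 + 1 + 3 + 1 + 1 = 14

Answer: 14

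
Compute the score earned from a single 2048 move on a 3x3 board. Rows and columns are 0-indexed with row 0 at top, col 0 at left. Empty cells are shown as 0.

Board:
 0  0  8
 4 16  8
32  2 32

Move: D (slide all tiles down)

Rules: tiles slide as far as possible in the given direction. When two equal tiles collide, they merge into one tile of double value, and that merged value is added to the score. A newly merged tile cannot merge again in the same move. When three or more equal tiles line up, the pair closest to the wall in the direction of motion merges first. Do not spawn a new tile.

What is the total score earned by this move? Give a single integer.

Slide down:
col 0: [0, 4, 32] -> [0, 4, 32]  score +0 (running 0)
col 1: [0, 16, 2] -> [0, 16, 2]  score +0 (running 0)
col 2: [8, 8, 32] -> [0, 16, 32]  score +16 (running 16)
Board after move:
 0  0  0
 4 16 16
32  2 32

Answer: 16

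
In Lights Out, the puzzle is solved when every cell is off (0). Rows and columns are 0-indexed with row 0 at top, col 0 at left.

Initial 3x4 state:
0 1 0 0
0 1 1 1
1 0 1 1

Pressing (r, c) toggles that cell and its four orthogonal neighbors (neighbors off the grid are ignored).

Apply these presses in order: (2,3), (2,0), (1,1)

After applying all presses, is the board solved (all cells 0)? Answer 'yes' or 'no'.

Answer: yes

Derivation:
After press 1 at (2,3):
0 1 0 0
0 1 1 0
1 0 0 0

After press 2 at (2,0):
0 1 0 0
1 1 1 0
0 1 0 0

After press 3 at (1,1):
0 0 0 0
0 0 0 0
0 0 0 0

Lights still on: 0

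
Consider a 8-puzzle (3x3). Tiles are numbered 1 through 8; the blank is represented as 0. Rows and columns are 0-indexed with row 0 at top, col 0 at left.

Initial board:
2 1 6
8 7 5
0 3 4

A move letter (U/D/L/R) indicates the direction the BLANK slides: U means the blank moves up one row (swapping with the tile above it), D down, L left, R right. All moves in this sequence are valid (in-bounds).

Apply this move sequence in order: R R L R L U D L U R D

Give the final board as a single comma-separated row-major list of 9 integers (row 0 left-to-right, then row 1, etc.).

Answer: 2, 1, 6, 7, 3, 5, 8, 0, 4

Derivation:
After move 1 (R):
2 1 6
8 7 5
3 0 4

After move 2 (R):
2 1 6
8 7 5
3 4 0

After move 3 (L):
2 1 6
8 7 5
3 0 4

After move 4 (R):
2 1 6
8 7 5
3 4 0

After move 5 (L):
2 1 6
8 7 5
3 0 4

After move 6 (U):
2 1 6
8 0 5
3 7 4

After move 7 (D):
2 1 6
8 7 5
3 0 4

After move 8 (L):
2 1 6
8 7 5
0 3 4

After move 9 (U):
2 1 6
0 7 5
8 3 4

After move 10 (R):
2 1 6
7 0 5
8 3 4

After move 11 (D):
2 1 6
7 3 5
8 0 4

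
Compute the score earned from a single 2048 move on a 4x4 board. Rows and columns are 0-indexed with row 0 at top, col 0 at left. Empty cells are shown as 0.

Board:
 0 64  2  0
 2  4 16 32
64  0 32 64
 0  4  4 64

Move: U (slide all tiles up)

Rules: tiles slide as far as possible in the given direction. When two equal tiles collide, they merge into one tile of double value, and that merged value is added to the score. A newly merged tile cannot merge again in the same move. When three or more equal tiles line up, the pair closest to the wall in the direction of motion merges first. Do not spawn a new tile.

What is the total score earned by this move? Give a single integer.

Slide up:
col 0: [0, 2, 64, 0] -> [2, 64, 0, 0]  score +0 (running 0)
col 1: [64, 4, 0, 4] -> [64, 8, 0, 0]  score +8 (running 8)
col 2: [2, 16, 32, 4] -> [2, 16, 32, 4]  score +0 (running 8)
col 3: [0, 32, 64, 64] -> [32, 128, 0, 0]  score +128 (running 136)
Board after move:
  2  64   2  32
 64   8  16 128
  0   0  32   0
  0   0   4   0

Answer: 136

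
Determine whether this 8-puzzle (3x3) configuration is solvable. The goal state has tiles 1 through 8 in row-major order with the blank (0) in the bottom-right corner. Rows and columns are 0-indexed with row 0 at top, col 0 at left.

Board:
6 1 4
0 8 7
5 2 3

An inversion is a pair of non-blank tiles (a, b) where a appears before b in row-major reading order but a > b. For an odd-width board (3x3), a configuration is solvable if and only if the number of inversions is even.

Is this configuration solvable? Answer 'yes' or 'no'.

Answer: yes

Derivation:
Inversions (pairs i<j in row-major order where tile[i] > tile[j] > 0): 16
16 is even, so the puzzle is solvable.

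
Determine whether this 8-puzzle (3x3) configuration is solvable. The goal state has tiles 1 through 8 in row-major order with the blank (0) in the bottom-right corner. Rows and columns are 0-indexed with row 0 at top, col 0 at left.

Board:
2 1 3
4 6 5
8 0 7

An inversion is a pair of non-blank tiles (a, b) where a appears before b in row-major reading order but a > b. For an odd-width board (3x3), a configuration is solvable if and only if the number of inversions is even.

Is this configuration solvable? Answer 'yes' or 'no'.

Answer: no

Derivation:
Inversions (pairs i<j in row-major order where tile[i] > tile[j] > 0): 3
3 is odd, so the puzzle is not solvable.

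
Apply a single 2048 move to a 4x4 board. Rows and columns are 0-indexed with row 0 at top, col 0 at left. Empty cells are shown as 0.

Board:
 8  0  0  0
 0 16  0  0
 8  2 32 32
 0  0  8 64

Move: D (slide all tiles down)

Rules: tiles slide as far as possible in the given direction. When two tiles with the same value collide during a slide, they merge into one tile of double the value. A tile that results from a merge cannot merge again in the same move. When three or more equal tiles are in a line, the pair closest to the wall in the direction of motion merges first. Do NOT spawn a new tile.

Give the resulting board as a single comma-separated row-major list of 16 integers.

Slide down:
col 0: [8, 0, 8, 0] -> [0, 0, 0, 16]
col 1: [0, 16, 2, 0] -> [0, 0, 16, 2]
col 2: [0, 0, 32, 8] -> [0, 0, 32, 8]
col 3: [0, 0, 32, 64] -> [0, 0, 32, 64]

Answer: 0, 0, 0, 0, 0, 0, 0, 0, 0, 16, 32, 32, 16, 2, 8, 64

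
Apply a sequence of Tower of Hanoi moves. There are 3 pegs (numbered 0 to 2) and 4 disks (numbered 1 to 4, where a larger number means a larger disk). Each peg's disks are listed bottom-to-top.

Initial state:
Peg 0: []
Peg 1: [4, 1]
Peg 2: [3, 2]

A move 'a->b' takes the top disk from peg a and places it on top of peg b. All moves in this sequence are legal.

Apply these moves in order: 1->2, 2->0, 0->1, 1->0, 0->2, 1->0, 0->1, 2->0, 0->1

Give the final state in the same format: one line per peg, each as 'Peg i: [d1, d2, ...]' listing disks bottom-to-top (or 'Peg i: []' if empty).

Answer: Peg 0: []
Peg 1: [4, 1]
Peg 2: [3, 2]

Derivation:
After move 1 (1->2):
Peg 0: []
Peg 1: [4]
Peg 2: [3, 2, 1]

After move 2 (2->0):
Peg 0: [1]
Peg 1: [4]
Peg 2: [3, 2]

After move 3 (0->1):
Peg 0: []
Peg 1: [4, 1]
Peg 2: [3, 2]

After move 4 (1->0):
Peg 0: [1]
Peg 1: [4]
Peg 2: [3, 2]

After move 5 (0->2):
Peg 0: []
Peg 1: [4]
Peg 2: [3, 2, 1]

After move 6 (1->0):
Peg 0: [4]
Peg 1: []
Peg 2: [3, 2, 1]

After move 7 (0->1):
Peg 0: []
Peg 1: [4]
Peg 2: [3, 2, 1]

After move 8 (2->0):
Peg 0: [1]
Peg 1: [4]
Peg 2: [3, 2]

After move 9 (0->1):
Peg 0: []
Peg 1: [4, 1]
Peg 2: [3, 2]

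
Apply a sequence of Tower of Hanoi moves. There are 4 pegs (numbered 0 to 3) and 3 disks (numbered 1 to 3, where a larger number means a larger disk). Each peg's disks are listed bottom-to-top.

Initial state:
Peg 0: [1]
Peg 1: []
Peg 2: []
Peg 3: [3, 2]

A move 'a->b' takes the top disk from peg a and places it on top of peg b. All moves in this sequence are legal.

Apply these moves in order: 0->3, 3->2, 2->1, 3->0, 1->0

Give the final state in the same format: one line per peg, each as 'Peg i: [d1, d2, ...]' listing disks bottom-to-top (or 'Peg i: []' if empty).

Answer: Peg 0: [2, 1]
Peg 1: []
Peg 2: []
Peg 3: [3]

Derivation:
After move 1 (0->3):
Peg 0: []
Peg 1: []
Peg 2: []
Peg 3: [3, 2, 1]

After move 2 (3->2):
Peg 0: []
Peg 1: []
Peg 2: [1]
Peg 3: [3, 2]

After move 3 (2->1):
Peg 0: []
Peg 1: [1]
Peg 2: []
Peg 3: [3, 2]

After move 4 (3->0):
Peg 0: [2]
Peg 1: [1]
Peg 2: []
Peg 3: [3]

After move 5 (1->0):
Peg 0: [2, 1]
Peg 1: []
Peg 2: []
Peg 3: [3]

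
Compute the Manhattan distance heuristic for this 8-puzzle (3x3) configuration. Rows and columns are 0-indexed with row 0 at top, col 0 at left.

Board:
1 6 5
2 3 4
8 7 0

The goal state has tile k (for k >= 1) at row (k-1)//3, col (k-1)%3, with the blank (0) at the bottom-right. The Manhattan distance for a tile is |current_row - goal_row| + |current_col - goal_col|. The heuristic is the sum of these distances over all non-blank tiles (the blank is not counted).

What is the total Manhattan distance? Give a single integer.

Tile 1: (0,0)->(0,0) = 0
Tile 6: (0,1)->(1,2) = 2
Tile 5: (0,2)->(1,1) = 2
Tile 2: (1,0)->(0,1) = 2
Tile 3: (1,1)->(0,2) = 2
Tile 4: (1,2)->(1,0) = 2
Tile 8: (2,0)->(2,1) = 1
Tile 7: (2,1)->(2,0) = 1
Sum: 0 + 2 + 2 + 2 + 2 + 2 + 1 + 1 = 12

Answer: 12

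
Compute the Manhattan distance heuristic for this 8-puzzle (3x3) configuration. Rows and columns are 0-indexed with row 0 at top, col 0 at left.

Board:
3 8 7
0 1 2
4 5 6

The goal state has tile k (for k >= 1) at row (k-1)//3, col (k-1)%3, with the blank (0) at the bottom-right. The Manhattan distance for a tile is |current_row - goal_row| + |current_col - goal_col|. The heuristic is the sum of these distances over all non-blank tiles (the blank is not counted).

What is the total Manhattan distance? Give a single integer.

Tile 3: (0,0)->(0,2) = 2
Tile 8: (0,1)->(2,1) = 2
Tile 7: (0,2)->(2,0) = 4
Tile 1: (1,1)->(0,0) = 2
Tile 2: (1,2)->(0,1) = 2
Tile 4: (2,0)->(1,0) = 1
Tile 5: (2,1)->(1,1) = 1
Tile 6: (2,2)->(1,2) = 1
Sum: 2 + 2 + 4 + 2 + 2 + 1 + 1 + 1 = 15

Answer: 15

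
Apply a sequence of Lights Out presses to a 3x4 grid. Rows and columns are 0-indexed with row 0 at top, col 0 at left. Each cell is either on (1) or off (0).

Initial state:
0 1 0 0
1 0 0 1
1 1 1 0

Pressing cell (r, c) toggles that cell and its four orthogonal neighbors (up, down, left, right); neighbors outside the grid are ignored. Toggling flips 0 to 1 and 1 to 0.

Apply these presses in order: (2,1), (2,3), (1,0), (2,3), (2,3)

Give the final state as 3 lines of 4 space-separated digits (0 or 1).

After press 1 at (2,1):
0 1 0 0
1 1 0 1
0 0 0 0

After press 2 at (2,3):
0 1 0 0
1 1 0 0
0 0 1 1

After press 3 at (1,0):
1 1 0 0
0 0 0 0
1 0 1 1

After press 4 at (2,3):
1 1 0 0
0 0 0 1
1 0 0 0

After press 5 at (2,3):
1 1 0 0
0 0 0 0
1 0 1 1

Answer: 1 1 0 0
0 0 0 0
1 0 1 1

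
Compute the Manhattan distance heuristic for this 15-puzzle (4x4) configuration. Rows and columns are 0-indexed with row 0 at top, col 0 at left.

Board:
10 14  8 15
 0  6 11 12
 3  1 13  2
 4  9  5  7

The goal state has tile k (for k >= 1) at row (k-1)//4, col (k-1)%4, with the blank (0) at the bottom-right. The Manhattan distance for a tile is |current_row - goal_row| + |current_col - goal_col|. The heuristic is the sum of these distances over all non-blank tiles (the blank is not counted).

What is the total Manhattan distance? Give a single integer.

Tile 10: at (0,0), goal (2,1), distance |0-2|+|0-1| = 3
Tile 14: at (0,1), goal (3,1), distance |0-3|+|1-1| = 3
Tile 8: at (0,2), goal (1,3), distance |0-1|+|2-3| = 2
Tile 15: at (0,3), goal (3,2), distance |0-3|+|3-2| = 4
Tile 6: at (1,1), goal (1,1), distance |1-1|+|1-1| = 0
Tile 11: at (1,2), goal (2,2), distance |1-2|+|2-2| = 1
Tile 12: at (1,3), goal (2,3), distance |1-2|+|3-3| = 1
Tile 3: at (2,0), goal (0,2), distance |2-0|+|0-2| = 4
Tile 1: at (2,1), goal (0,0), distance |2-0|+|1-0| = 3
Tile 13: at (2,2), goal (3,0), distance |2-3|+|2-0| = 3
Tile 2: at (2,3), goal (0,1), distance |2-0|+|3-1| = 4
Tile 4: at (3,0), goal (0,3), distance |3-0|+|0-3| = 6
Tile 9: at (3,1), goal (2,0), distance |3-2|+|1-0| = 2
Tile 5: at (3,2), goal (1,0), distance |3-1|+|2-0| = 4
Tile 7: at (3,3), goal (1,2), distance |3-1|+|3-2| = 3
Sum: 3 + 3 + 2 + 4 + 0 + 1 + 1 + 4 + 3 + 3 + 4 + 6 + 2 + 4 + 3 = 43

Answer: 43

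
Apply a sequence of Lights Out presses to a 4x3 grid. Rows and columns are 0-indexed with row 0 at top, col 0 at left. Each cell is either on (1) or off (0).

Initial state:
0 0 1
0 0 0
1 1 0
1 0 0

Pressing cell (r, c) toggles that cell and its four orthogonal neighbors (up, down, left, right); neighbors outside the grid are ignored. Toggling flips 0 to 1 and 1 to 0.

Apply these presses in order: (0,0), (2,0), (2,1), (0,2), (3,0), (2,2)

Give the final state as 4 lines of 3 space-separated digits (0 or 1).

Answer: 1 0 0
0 1 0
0 0 0
1 0 1

Derivation:
After press 1 at (0,0):
1 1 1
1 0 0
1 1 0
1 0 0

After press 2 at (2,0):
1 1 1
0 0 0
0 0 0
0 0 0

After press 3 at (2,1):
1 1 1
0 1 0
1 1 1
0 1 0

After press 4 at (0,2):
1 0 0
0 1 1
1 1 1
0 1 0

After press 5 at (3,0):
1 0 0
0 1 1
0 1 1
1 0 0

After press 6 at (2,2):
1 0 0
0 1 0
0 0 0
1 0 1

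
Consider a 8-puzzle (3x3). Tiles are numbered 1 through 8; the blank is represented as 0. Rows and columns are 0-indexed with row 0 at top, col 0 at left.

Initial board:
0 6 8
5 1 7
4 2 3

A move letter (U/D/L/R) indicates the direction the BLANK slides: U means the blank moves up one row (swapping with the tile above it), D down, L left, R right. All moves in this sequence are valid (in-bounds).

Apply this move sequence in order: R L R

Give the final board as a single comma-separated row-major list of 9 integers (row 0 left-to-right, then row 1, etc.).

After move 1 (R):
6 0 8
5 1 7
4 2 3

After move 2 (L):
0 6 8
5 1 7
4 2 3

After move 3 (R):
6 0 8
5 1 7
4 2 3

Answer: 6, 0, 8, 5, 1, 7, 4, 2, 3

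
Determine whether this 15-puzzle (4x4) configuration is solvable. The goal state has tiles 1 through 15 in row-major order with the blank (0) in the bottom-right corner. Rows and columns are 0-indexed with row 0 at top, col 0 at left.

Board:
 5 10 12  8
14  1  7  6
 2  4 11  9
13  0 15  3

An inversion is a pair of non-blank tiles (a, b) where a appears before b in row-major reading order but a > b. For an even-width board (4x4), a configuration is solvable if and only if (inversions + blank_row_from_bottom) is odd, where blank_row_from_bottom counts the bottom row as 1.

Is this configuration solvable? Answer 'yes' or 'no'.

Answer: no

Derivation:
Inversions: 49
Blank is in row 3 (0-indexed from top), which is row 1 counting from the bottom (bottom = 1).
49 + 1 = 50, which is even, so the puzzle is not solvable.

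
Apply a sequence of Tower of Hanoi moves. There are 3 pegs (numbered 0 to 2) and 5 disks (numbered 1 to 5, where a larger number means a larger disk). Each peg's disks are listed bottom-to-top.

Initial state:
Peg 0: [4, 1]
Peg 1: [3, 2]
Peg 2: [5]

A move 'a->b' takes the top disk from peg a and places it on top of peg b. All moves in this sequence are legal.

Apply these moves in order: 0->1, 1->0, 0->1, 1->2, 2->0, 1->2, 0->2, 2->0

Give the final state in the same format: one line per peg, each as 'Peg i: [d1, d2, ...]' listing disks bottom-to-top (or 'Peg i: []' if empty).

Answer: Peg 0: [4, 1]
Peg 1: [3]
Peg 2: [5, 2]

Derivation:
After move 1 (0->1):
Peg 0: [4]
Peg 1: [3, 2, 1]
Peg 2: [5]

After move 2 (1->0):
Peg 0: [4, 1]
Peg 1: [3, 2]
Peg 2: [5]

After move 3 (0->1):
Peg 0: [4]
Peg 1: [3, 2, 1]
Peg 2: [5]

After move 4 (1->2):
Peg 0: [4]
Peg 1: [3, 2]
Peg 2: [5, 1]

After move 5 (2->0):
Peg 0: [4, 1]
Peg 1: [3, 2]
Peg 2: [5]

After move 6 (1->2):
Peg 0: [4, 1]
Peg 1: [3]
Peg 2: [5, 2]

After move 7 (0->2):
Peg 0: [4]
Peg 1: [3]
Peg 2: [5, 2, 1]

After move 8 (2->0):
Peg 0: [4, 1]
Peg 1: [3]
Peg 2: [5, 2]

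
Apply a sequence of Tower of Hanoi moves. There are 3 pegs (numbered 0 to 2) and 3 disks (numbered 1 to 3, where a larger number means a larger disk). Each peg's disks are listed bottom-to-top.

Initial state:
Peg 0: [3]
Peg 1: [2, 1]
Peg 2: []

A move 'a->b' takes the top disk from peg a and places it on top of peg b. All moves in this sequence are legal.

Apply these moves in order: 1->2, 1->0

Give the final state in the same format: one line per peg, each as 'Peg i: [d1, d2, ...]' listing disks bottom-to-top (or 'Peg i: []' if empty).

After move 1 (1->2):
Peg 0: [3]
Peg 1: [2]
Peg 2: [1]

After move 2 (1->0):
Peg 0: [3, 2]
Peg 1: []
Peg 2: [1]

Answer: Peg 0: [3, 2]
Peg 1: []
Peg 2: [1]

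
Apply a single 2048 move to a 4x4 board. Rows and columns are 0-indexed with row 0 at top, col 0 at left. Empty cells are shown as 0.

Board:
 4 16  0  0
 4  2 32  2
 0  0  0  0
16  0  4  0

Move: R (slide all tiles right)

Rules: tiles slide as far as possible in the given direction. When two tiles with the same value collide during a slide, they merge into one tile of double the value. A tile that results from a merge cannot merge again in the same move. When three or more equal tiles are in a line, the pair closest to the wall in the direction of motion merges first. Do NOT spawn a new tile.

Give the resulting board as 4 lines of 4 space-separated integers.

Answer:  0  0  4 16
 4  2 32  2
 0  0  0  0
 0  0 16  4

Derivation:
Slide right:
row 0: [4, 16, 0, 0] -> [0, 0, 4, 16]
row 1: [4, 2, 32, 2] -> [4, 2, 32, 2]
row 2: [0, 0, 0, 0] -> [0, 0, 0, 0]
row 3: [16, 0, 4, 0] -> [0, 0, 16, 4]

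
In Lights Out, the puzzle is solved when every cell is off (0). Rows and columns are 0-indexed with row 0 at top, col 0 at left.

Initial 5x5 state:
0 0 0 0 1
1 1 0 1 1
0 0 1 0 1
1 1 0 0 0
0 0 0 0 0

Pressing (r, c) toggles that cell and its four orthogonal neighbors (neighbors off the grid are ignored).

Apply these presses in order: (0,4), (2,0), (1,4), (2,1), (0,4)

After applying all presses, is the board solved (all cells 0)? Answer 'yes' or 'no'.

Answer: yes

Derivation:
After press 1 at (0,4):
0 0 0 1 0
1 1 0 1 0
0 0 1 0 1
1 1 0 0 0
0 0 0 0 0

After press 2 at (2,0):
0 0 0 1 0
0 1 0 1 0
1 1 1 0 1
0 1 0 0 0
0 0 0 0 0

After press 3 at (1,4):
0 0 0 1 1
0 1 0 0 1
1 1 1 0 0
0 1 0 0 0
0 0 0 0 0

After press 4 at (2,1):
0 0 0 1 1
0 0 0 0 1
0 0 0 0 0
0 0 0 0 0
0 0 0 0 0

After press 5 at (0,4):
0 0 0 0 0
0 0 0 0 0
0 0 0 0 0
0 0 0 0 0
0 0 0 0 0

Lights still on: 0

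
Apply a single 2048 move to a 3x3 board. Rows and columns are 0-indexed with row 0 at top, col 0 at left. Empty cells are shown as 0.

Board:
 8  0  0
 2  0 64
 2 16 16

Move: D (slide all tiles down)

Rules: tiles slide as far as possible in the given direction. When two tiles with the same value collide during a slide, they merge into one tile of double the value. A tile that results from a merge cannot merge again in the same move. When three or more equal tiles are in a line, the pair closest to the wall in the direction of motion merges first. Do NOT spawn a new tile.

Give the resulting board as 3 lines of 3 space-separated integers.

Slide down:
col 0: [8, 2, 2] -> [0, 8, 4]
col 1: [0, 0, 16] -> [0, 0, 16]
col 2: [0, 64, 16] -> [0, 64, 16]

Answer:  0  0  0
 8  0 64
 4 16 16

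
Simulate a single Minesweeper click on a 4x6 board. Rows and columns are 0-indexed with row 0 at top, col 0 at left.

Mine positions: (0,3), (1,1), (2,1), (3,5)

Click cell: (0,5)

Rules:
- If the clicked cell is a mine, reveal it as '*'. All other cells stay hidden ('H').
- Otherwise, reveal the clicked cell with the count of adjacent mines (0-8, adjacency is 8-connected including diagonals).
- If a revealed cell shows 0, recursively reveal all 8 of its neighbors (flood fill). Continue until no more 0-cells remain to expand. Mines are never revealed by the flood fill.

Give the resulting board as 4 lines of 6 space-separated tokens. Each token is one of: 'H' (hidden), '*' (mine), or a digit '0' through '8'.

H H H H 1 0
H H H H 1 0
H H H H 1 1
H H H H H H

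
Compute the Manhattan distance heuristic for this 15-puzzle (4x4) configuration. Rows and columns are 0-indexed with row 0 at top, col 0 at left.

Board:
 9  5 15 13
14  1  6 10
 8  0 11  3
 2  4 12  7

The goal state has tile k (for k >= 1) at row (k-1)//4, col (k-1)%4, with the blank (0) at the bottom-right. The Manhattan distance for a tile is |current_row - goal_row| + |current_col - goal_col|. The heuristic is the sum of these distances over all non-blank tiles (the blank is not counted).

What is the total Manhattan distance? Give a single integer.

Answer: 43

Derivation:
Tile 9: (0,0)->(2,0) = 2
Tile 5: (0,1)->(1,0) = 2
Tile 15: (0,2)->(3,2) = 3
Tile 13: (0,3)->(3,0) = 6
Tile 14: (1,0)->(3,1) = 3
Tile 1: (1,1)->(0,0) = 2
Tile 6: (1,2)->(1,1) = 1
Tile 10: (1,3)->(2,1) = 3
Tile 8: (2,0)->(1,3) = 4
Tile 11: (2,2)->(2,2) = 0
Tile 3: (2,3)->(0,2) = 3
Tile 2: (3,0)->(0,1) = 4
Tile 4: (3,1)->(0,3) = 5
Tile 12: (3,2)->(2,3) = 2
Tile 7: (3,3)->(1,2) = 3
Sum: 2 + 2 + 3 + 6 + 3 + 2 + 1 + 3 + 4 + 0 + 3 + 4 + 5 + 2 + 3 = 43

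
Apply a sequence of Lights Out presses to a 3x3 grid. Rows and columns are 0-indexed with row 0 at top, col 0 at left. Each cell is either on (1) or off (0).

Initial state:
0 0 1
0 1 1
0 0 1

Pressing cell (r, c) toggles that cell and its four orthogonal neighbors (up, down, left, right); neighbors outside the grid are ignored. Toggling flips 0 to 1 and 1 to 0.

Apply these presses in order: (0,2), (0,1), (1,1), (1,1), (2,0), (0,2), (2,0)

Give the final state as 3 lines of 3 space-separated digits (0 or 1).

After press 1 at (0,2):
0 1 0
0 1 0
0 0 1

After press 2 at (0,1):
1 0 1
0 0 0
0 0 1

After press 3 at (1,1):
1 1 1
1 1 1
0 1 1

After press 4 at (1,1):
1 0 1
0 0 0
0 0 1

After press 5 at (2,0):
1 0 1
1 0 0
1 1 1

After press 6 at (0,2):
1 1 0
1 0 1
1 1 1

After press 7 at (2,0):
1 1 0
0 0 1
0 0 1

Answer: 1 1 0
0 0 1
0 0 1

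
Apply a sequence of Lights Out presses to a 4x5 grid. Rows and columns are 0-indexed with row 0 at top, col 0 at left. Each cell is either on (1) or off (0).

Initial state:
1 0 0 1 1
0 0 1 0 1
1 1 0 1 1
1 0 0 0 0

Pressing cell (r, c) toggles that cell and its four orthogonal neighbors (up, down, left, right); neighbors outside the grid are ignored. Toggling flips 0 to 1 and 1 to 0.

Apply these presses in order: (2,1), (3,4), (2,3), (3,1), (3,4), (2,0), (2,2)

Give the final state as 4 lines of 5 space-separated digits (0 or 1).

Answer: 1 0 0 1 1
1 1 0 1 1
1 1 1 1 0
1 0 0 1 0

Derivation:
After press 1 at (2,1):
1 0 0 1 1
0 1 1 0 1
0 0 1 1 1
1 1 0 0 0

After press 2 at (3,4):
1 0 0 1 1
0 1 1 0 1
0 0 1 1 0
1 1 0 1 1

After press 3 at (2,3):
1 0 0 1 1
0 1 1 1 1
0 0 0 0 1
1 1 0 0 1

After press 4 at (3,1):
1 0 0 1 1
0 1 1 1 1
0 1 0 0 1
0 0 1 0 1

After press 5 at (3,4):
1 0 0 1 1
0 1 1 1 1
0 1 0 0 0
0 0 1 1 0

After press 6 at (2,0):
1 0 0 1 1
1 1 1 1 1
1 0 0 0 0
1 0 1 1 0

After press 7 at (2,2):
1 0 0 1 1
1 1 0 1 1
1 1 1 1 0
1 0 0 1 0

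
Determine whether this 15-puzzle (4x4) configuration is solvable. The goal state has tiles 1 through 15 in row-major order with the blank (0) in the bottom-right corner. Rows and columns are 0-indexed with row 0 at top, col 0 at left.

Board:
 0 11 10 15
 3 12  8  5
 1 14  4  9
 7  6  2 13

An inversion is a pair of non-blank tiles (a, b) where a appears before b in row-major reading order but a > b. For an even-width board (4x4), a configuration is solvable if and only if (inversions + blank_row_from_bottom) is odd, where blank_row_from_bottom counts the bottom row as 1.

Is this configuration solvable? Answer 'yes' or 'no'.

Inversions: 63
Blank is in row 0 (0-indexed from top), which is row 4 counting from the bottom (bottom = 1).
63 + 4 = 67, which is odd, so the puzzle is solvable.

Answer: yes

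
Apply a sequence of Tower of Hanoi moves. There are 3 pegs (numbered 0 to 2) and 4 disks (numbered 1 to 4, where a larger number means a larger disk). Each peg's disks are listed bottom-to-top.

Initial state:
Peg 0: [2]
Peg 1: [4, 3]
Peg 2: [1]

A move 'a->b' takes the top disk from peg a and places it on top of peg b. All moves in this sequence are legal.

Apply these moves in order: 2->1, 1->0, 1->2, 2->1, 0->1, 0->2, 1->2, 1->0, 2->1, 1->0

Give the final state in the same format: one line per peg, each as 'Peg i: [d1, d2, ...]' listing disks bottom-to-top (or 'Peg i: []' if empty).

After move 1 (2->1):
Peg 0: [2]
Peg 1: [4, 3, 1]
Peg 2: []

After move 2 (1->0):
Peg 0: [2, 1]
Peg 1: [4, 3]
Peg 2: []

After move 3 (1->2):
Peg 0: [2, 1]
Peg 1: [4]
Peg 2: [3]

After move 4 (2->1):
Peg 0: [2, 1]
Peg 1: [4, 3]
Peg 2: []

After move 5 (0->1):
Peg 0: [2]
Peg 1: [4, 3, 1]
Peg 2: []

After move 6 (0->2):
Peg 0: []
Peg 1: [4, 3, 1]
Peg 2: [2]

After move 7 (1->2):
Peg 0: []
Peg 1: [4, 3]
Peg 2: [2, 1]

After move 8 (1->0):
Peg 0: [3]
Peg 1: [4]
Peg 2: [2, 1]

After move 9 (2->1):
Peg 0: [3]
Peg 1: [4, 1]
Peg 2: [2]

After move 10 (1->0):
Peg 0: [3, 1]
Peg 1: [4]
Peg 2: [2]

Answer: Peg 0: [3, 1]
Peg 1: [4]
Peg 2: [2]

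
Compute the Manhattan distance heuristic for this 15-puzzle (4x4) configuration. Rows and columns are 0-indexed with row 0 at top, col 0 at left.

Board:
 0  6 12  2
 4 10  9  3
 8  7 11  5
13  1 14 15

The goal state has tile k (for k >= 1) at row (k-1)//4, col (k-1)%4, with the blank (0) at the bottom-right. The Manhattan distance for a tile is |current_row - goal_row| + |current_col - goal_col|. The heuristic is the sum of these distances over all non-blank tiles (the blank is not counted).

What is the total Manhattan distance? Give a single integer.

Tile 6: (0,1)->(1,1) = 1
Tile 12: (0,2)->(2,3) = 3
Tile 2: (0,3)->(0,1) = 2
Tile 4: (1,0)->(0,3) = 4
Tile 10: (1,1)->(2,1) = 1
Tile 9: (1,2)->(2,0) = 3
Tile 3: (1,3)->(0,2) = 2
Tile 8: (2,0)->(1,3) = 4
Tile 7: (2,1)->(1,2) = 2
Tile 11: (2,2)->(2,2) = 0
Tile 5: (2,3)->(1,0) = 4
Tile 13: (3,0)->(3,0) = 0
Tile 1: (3,1)->(0,0) = 4
Tile 14: (3,2)->(3,1) = 1
Tile 15: (3,3)->(3,2) = 1
Sum: 1 + 3 + 2 + 4 + 1 + 3 + 2 + 4 + 2 + 0 + 4 + 0 + 4 + 1 + 1 = 32

Answer: 32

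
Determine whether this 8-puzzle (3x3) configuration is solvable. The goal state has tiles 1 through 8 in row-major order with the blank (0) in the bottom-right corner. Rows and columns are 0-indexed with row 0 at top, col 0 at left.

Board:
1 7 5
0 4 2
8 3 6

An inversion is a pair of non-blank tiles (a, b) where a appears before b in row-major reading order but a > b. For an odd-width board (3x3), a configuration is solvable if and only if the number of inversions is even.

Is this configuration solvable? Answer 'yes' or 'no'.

Inversions (pairs i<j in row-major order where tile[i] > tile[j] > 0): 12
12 is even, so the puzzle is solvable.

Answer: yes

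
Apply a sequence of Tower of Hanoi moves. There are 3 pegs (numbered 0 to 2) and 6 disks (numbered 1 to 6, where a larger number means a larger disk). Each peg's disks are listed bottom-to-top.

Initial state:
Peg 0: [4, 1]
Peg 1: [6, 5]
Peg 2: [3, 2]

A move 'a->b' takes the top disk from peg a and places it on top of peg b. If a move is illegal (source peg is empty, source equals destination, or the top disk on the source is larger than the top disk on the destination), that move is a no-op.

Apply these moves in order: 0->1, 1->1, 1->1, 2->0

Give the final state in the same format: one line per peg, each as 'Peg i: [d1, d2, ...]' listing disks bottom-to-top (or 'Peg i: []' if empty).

Answer: Peg 0: [4, 2]
Peg 1: [6, 5, 1]
Peg 2: [3]

Derivation:
After move 1 (0->1):
Peg 0: [4]
Peg 1: [6, 5, 1]
Peg 2: [3, 2]

After move 2 (1->1):
Peg 0: [4]
Peg 1: [6, 5, 1]
Peg 2: [3, 2]

After move 3 (1->1):
Peg 0: [4]
Peg 1: [6, 5, 1]
Peg 2: [3, 2]

After move 4 (2->0):
Peg 0: [4, 2]
Peg 1: [6, 5, 1]
Peg 2: [3]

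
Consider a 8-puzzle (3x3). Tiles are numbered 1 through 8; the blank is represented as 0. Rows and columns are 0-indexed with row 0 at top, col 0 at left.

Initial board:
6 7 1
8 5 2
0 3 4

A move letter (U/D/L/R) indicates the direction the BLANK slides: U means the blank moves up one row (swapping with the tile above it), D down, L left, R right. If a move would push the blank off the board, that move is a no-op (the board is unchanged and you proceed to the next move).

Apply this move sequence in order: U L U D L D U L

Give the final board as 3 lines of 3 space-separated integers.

After move 1 (U):
6 7 1
0 5 2
8 3 4

After move 2 (L):
6 7 1
0 5 2
8 3 4

After move 3 (U):
0 7 1
6 5 2
8 3 4

After move 4 (D):
6 7 1
0 5 2
8 3 4

After move 5 (L):
6 7 1
0 5 2
8 3 4

After move 6 (D):
6 7 1
8 5 2
0 3 4

After move 7 (U):
6 7 1
0 5 2
8 3 4

After move 8 (L):
6 7 1
0 5 2
8 3 4

Answer: 6 7 1
0 5 2
8 3 4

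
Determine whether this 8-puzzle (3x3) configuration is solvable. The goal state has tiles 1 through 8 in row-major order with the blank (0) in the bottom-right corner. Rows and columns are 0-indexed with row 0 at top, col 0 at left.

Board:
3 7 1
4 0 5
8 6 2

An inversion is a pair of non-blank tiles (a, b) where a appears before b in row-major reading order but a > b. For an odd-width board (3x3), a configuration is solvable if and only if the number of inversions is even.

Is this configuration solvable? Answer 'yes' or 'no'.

Inversions (pairs i<j in row-major order where tile[i] > tile[j] > 0): 12
12 is even, so the puzzle is solvable.

Answer: yes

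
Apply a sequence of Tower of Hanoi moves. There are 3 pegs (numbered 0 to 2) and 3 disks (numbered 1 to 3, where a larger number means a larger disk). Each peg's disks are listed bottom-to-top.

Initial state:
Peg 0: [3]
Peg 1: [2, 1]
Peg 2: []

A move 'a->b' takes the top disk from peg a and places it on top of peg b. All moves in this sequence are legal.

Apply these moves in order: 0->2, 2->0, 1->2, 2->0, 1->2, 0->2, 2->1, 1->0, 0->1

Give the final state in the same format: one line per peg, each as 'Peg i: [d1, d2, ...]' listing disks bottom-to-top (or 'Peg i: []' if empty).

Answer: Peg 0: [3]
Peg 1: [1]
Peg 2: [2]

Derivation:
After move 1 (0->2):
Peg 0: []
Peg 1: [2, 1]
Peg 2: [3]

After move 2 (2->0):
Peg 0: [3]
Peg 1: [2, 1]
Peg 2: []

After move 3 (1->2):
Peg 0: [3]
Peg 1: [2]
Peg 2: [1]

After move 4 (2->0):
Peg 0: [3, 1]
Peg 1: [2]
Peg 2: []

After move 5 (1->2):
Peg 0: [3, 1]
Peg 1: []
Peg 2: [2]

After move 6 (0->2):
Peg 0: [3]
Peg 1: []
Peg 2: [2, 1]

After move 7 (2->1):
Peg 0: [3]
Peg 1: [1]
Peg 2: [2]

After move 8 (1->0):
Peg 0: [3, 1]
Peg 1: []
Peg 2: [2]

After move 9 (0->1):
Peg 0: [3]
Peg 1: [1]
Peg 2: [2]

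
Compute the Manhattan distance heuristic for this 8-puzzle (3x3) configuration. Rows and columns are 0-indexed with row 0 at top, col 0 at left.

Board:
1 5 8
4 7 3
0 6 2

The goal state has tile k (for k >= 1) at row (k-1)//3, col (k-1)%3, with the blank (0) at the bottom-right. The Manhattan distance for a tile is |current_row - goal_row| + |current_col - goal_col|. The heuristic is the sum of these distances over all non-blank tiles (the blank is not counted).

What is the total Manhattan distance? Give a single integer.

Answer: 12

Derivation:
Tile 1: (0,0)->(0,0) = 0
Tile 5: (0,1)->(1,1) = 1
Tile 8: (0,2)->(2,1) = 3
Tile 4: (1,0)->(1,0) = 0
Tile 7: (1,1)->(2,0) = 2
Tile 3: (1,2)->(0,2) = 1
Tile 6: (2,1)->(1,2) = 2
Tile 2: (2,2)->(0,1) = 3
Sum: 0 + 1 + 3 + 0 + 2 + 1 + 2 + 3 = 12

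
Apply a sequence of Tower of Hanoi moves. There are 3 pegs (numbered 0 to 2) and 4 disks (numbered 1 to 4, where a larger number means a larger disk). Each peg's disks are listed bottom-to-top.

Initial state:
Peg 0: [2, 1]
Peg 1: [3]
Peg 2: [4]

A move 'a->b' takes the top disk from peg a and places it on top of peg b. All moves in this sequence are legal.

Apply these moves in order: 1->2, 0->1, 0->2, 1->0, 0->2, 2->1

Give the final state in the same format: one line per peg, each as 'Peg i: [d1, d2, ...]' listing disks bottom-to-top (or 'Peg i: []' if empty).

Answer: Peg 0: []
Peg 1: [1]
Peg 2: [4, 3, 2]

Derivation:
After move 1 (1->2):
Peg 0: [2, 1]
Peg 1: []
Peg 2: [4, 3]

After move 2 (0->1):
Peg 0: [2]
Peg 1: [1]
Peg 2: [4, 3]

After move 3 (0->2):
Peg 0: []
Peg 1: [1]
Peg 2: [4, 3, 2]

After move 4 (1->0):
Peg 0: [1]
Peg 1: []
Peg 2: [4, 3, 2]

After move 5 (0->2):
Peg 0: []
Peg 1: []
Peg 2: [4, 3, 2, 1]

After move 6 (2->1):
Peg 0: []
Peg 1: [1]
Peg 2: [4, 3, 2]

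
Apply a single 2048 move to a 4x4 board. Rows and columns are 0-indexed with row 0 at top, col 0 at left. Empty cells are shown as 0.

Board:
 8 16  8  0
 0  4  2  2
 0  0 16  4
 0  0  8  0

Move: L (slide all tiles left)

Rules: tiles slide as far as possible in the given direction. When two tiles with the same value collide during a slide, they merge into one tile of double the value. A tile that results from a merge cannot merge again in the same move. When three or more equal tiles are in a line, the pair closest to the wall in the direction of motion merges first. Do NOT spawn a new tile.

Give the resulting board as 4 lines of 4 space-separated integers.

Slide left:
row 0: [8, 16, 8, 0] -> [8, 16, 8, 0]
row 1: [0, 4, 2, 2] -> [4, 4, 0, 0]
row 2: [0, 0, 16, 4] -> [16, 4, 0, 0]
row 3: [0, 0, 8, 0] -> [8, 0, 0, 0]

Answer:  8 16  8  0
 4  4  0  0
16  4  0  0
 8  0  0  0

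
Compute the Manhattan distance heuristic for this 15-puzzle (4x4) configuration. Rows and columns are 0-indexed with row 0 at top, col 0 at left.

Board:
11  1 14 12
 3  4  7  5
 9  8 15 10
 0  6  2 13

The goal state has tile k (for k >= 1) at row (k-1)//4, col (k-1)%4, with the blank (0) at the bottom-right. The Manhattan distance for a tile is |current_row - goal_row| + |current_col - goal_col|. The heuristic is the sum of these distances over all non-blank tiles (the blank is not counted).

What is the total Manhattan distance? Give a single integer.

Answer: 35

Derivation:
Tile 11: (0,0)->(2,2) = 4
Tile 1: (0,1)->(0,0) = 1
Tile 14: (0,2)->(3,1) = 4
Tile 12: (0,3)->(2,3) = 2
Tile 3: (1,0)->(0,2) = 3
Tile 4: (1,1)->(0,3) = 3
Tile 7: (1,2)->(1,2) = 0
Tile 5: (1,3)->(1,0) = 3
Tile 9: (2,0)->(2,0) = 0
Tile 8: (2,1)->(1,3) = 3
Tile 15: (2,2)->(3,2) = 1
Tile 10: (2,3)->(2,1) = 2
Tile 6: (3,1)->(1,1) = 2
Tile 2: (3,2)->(0,1) = 4
Tile 13: (3,3)->(3,0) = 3
Sum: 4 + 1 + 4 + 2 + 3 + 3 + 0 + 3 + 0 + 3 + 1 + 2 + 2 + 4 + 3 = 35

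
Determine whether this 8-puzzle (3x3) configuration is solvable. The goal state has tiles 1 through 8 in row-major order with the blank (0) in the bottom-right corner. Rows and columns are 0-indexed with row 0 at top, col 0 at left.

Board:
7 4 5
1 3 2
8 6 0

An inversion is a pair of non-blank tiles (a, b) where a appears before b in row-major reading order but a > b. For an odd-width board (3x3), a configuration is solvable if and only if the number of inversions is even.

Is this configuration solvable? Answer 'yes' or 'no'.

Answer: yes

Derivation:
Inversions (pairs i<j in row-major order where tile[i] > tile[j] > 0): 14
14 is even, so the puzzle is solvable.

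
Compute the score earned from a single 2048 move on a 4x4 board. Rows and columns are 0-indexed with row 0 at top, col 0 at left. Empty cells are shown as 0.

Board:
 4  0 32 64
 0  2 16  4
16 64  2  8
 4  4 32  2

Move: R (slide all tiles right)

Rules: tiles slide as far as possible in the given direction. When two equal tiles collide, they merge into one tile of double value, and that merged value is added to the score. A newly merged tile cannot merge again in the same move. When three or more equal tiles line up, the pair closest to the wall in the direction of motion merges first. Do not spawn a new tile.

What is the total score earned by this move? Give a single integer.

Slide right:
row 0: [4, 0, 32, 64] -> [0, 4, 32, 64]  score +0 (running 0)
row 1: [0, 2, 16, 4] -> [0, 2, 16, 4]  score +0 (running 0)
row 2: [16, 64, 2, 8] -> [16, 64, 2, 8]  score +0 (running 0)
row 3: [4, 4, 32, 2] -> [0, 8, 32, 2]  score +8 (running 8)
Board after move:
 0  4 32 64
 0  2 16  4
16 64  2  8
 0  8 32  2

Answer: 8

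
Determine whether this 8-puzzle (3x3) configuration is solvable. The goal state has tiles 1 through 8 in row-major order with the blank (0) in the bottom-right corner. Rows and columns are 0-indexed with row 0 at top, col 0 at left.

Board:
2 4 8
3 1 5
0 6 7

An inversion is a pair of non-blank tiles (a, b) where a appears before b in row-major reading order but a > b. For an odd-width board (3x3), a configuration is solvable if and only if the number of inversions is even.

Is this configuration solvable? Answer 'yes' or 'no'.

Answer: no

Derivation:
Inversions (pairs i<j in row-major order where tile[i] > tile[j] > 0): 9
9 is odd, so the puzzle is not solvable.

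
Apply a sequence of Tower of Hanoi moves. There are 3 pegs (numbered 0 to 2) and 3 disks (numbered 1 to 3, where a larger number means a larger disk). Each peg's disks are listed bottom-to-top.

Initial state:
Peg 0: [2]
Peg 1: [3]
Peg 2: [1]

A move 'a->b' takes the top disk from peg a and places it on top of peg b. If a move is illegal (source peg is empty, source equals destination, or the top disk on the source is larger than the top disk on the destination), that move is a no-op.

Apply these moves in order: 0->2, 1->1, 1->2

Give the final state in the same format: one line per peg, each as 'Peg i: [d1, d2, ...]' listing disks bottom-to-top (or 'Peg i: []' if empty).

Answer: Peg 0: [2]
Peg 1: [3]
Peg 2: [1]

Derivation:
After move 1 (0->2):
Peg 0: [2]
Peg 1: [3]
Peg 2: [1]

After move 2 (1->1):
Peg 0: [2]
Peg 1: [3]
Peg 2: [1]

After move 3 (1->2):
Peg 0: [2]
Peg 1: [3]
Peg 2: [1]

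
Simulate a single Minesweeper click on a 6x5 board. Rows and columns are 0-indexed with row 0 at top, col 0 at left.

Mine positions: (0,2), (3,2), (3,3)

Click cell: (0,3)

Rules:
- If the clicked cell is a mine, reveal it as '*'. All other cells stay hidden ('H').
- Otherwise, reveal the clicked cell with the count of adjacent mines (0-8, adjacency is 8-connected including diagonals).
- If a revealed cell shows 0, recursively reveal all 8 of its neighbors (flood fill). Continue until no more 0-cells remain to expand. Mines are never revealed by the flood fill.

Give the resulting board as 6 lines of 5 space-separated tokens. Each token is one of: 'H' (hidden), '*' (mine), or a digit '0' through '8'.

H H H 1 H
H H H H H
H H H H H
H H H H H
H H H H H
H H H H H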